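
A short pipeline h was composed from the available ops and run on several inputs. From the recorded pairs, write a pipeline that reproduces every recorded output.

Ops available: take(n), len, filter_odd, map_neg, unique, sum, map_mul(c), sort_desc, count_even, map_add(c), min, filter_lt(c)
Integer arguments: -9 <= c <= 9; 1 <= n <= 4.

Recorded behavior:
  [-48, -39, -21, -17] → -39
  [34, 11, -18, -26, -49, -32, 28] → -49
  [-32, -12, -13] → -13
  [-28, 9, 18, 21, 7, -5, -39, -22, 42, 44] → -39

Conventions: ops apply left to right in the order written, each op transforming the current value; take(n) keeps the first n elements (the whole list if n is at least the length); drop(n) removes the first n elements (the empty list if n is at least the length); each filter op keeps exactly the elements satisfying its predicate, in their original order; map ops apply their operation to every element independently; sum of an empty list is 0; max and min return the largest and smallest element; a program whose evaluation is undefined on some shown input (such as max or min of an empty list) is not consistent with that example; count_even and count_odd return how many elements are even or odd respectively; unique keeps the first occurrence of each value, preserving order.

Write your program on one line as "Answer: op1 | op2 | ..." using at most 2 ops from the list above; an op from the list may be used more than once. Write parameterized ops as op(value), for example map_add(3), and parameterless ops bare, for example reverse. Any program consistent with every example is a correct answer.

filter_odd | min

Check, running the answer program on each example:
  [-48, -39, -21, -17] -> [-39, -21, -17] -> -39
  [34, 11, -18, -26, -49, -32, 28] -> [11, -49] -> -49
  [-32, -12, -13] -> [-13] -> -13
  [-28, 9, 18, 21, 7, -5, -39, -22, 42, 44] -> [9, 21, 7, -5, -39] -> -39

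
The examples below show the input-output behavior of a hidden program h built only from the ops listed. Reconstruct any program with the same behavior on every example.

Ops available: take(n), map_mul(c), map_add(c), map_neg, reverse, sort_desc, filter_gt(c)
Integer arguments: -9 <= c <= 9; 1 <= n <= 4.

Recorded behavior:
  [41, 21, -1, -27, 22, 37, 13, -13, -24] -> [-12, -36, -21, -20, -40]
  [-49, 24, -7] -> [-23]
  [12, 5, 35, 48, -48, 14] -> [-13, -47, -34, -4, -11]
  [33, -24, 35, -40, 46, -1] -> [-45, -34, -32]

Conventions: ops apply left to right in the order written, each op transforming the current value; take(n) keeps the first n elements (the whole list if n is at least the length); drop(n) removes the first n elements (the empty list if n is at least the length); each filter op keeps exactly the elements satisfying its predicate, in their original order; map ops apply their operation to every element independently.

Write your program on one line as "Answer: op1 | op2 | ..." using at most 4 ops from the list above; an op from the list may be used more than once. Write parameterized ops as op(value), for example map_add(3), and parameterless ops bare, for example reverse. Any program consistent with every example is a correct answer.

reverse | filter_gt(1) | map_neg | map_add(1)

Check, running the answer program on each example:
  [41, 21, -1, -27, 22, 37, 13, -13, -24] -> [-24, -13, 13, 37, 22, -27, -1, 21, 41] -> [13, 37, 22, 21, 41] -> [-13, -37, -22, -21, -41] -> [-12, -36, -21, -20, -40]
  [-49, 24, -7] -> [-7, 24, -49] -> [24] -> [-24] -> [-23]
  [12, 5, 35, 48, -48, 14] -> [14, -48, 48, 35, 5, 12] -> [14, 48, 35, 5, 12] -> [-14, -48, -35, -5, -12] -> [-13, -47, -34, -4, -11]
  [33, -24, 35, -40, 46, -1] -> [-1, 46, -40, 35, -24, 33] -> [46, 35, 33] -> [-46, -35, -33] -> [-45, -34, -32]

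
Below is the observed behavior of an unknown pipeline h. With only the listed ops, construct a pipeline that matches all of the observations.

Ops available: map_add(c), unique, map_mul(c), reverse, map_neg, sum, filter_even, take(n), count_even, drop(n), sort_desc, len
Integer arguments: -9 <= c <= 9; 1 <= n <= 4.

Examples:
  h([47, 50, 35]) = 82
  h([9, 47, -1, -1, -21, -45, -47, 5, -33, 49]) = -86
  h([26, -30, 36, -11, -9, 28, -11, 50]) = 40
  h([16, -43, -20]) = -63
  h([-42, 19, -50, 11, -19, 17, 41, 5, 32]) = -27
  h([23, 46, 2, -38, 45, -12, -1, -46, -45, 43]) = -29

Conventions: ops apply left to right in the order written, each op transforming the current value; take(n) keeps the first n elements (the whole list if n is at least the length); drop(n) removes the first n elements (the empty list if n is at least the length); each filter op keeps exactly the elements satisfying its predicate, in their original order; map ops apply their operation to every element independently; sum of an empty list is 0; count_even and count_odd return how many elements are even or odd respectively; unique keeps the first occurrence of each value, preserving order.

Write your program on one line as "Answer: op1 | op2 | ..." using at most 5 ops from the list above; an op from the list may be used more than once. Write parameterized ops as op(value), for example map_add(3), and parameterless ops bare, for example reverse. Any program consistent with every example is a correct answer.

sort_desc | unique | drop(1) | sum

Check, running the answer program on each example:
  [47, 50, 35] -> [50, 47, 35] -> [50, 47, 35] -> [47, 35] -> 82
  [9, 47, -1, -1, -21, -45, -47, 5, -33, 49] -> [49, 47, 9, 5, -1, -1, -21, -33, -45, -47] -> [49, 47, 9, 5, -1, -21, -33, -45, -47] -> [47, 9, 5, -1, -21, -33, -45, -47] -> -86
  [26, -30, 36, -11, -9, 28, -11, 50] -> [50, 36, 28, 26, -9, -11, -11, -30] -> [50, 36, 28, 26, -9, -11, -30] -> [36, 28, 26, -9, -11, -30] -> 40
  [16, -43, -20] -> [16, -20, -43] -> [16, -20, -43] -> [-20, -43] -> -63
  [-42, 19, -50, 11, -19, 17, 41, 5, 32] -> [41, 32, 19, 17, 11, 5, -19, -42, -50] -> [41, 32, 19, 17, 11, 5, -19, -42, -50] -> [32, 19, 17, 11, 5, -19, -42, -50] -> -27
  [23, 46, 2, -38, 45, -12, -1, -46, -45, 43] -> [46, 45, 43, 23, 2, -1, -12, -38, -45, -46] -> [46, 45, 43, 23, 2, -1, -12, -38, -45, -46] -> [45, 43, 23, 2, -1, -12, -38, -45, -46] -> -29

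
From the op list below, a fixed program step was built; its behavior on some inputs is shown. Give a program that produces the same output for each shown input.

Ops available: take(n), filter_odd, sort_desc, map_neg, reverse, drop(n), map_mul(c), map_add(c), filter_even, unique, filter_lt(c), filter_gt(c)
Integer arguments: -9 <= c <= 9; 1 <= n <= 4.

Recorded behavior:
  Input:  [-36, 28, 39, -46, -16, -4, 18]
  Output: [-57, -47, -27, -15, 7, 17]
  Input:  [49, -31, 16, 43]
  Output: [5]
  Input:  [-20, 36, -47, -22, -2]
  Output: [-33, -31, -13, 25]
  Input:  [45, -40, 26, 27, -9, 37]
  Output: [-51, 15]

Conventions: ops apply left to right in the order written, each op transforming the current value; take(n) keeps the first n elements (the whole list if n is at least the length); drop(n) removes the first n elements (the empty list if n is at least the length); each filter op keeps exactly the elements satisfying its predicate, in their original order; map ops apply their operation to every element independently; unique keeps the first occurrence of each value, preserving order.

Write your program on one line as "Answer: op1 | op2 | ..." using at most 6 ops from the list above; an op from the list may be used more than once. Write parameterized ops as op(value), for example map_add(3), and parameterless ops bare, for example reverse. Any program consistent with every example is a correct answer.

sort_desc | map_add(-5) | map_add(-9) | filter_even | map_add(3) | reverse

Check, running the answer program on each example:
  [-36, 28, 39, -46, -16, -4, 18] -> [39, 28, 18, -4, -16, -36, -46] -> [34, 23, 13, -9, -21, -41, -51] -> [25, 14, 4, -18, -30, -50, -60] -> [14, 4, -18, -30, -50, -60] -> [17, 7, -15, -27, -47, -57] -> [-57, -47, -27, -15, 7, 17]
  [49, -31, 16, 43] -> [49, 43, 16, -31] -> [44, 38, 11, -36] -> [35, 29, 2, -45] -> [2] -> [5] -> [5]
  [-20, 36, -47, -22, -2] -> [36, -2, -20, -22, -47] -> [31, -7, -25, -27, -52] -> [22, -16, -34, -36, -61] -> [22, -16, -34, -36] -> [25, -13, -31, -33] -> [-33, -31, -13, 25]
  [45, -40, 26, 27, -9, 37] -> [45, 37, 27, 26, -9, -40] -> [40, 32, 22, 21, -14, -45] -> [31, 23, 13, 12, -23, -54] -> [12, -54] -> [15, -51] -> [-51, 15]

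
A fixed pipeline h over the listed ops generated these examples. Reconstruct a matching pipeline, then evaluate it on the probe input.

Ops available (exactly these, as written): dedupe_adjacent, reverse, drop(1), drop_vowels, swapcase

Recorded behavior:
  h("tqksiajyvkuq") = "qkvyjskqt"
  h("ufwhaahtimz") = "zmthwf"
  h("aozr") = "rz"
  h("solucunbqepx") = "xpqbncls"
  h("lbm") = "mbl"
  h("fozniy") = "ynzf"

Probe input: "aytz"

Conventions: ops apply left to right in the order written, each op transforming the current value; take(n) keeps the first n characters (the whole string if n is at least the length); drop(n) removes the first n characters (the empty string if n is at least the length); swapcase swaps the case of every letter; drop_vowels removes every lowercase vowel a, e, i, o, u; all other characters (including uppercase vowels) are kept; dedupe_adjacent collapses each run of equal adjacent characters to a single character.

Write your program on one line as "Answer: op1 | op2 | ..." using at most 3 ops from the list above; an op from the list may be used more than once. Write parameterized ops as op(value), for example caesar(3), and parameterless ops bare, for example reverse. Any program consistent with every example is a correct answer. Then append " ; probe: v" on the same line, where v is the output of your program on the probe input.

drop_vowels | dedupe_adjacent | reverse ; probe: "zty"

Check, running the answer program on each example:
  "tqksiajyvkuq" -> "tqksjyvkq" -> "tqksjyvkq" -> "qkvyjskqt"
  "ufwhaahtimz" -> "fwhhtmz" -> "fwhtmz" -> "zmthwf"
  "aozr" -> "zr" -> "zr" -> "rz"
  "solucunbqepx" -> "slcnbqpx" -> "slcnbqpx" -> "xpqbncls"
  "lbm" -> "lbm" -> "lbm" -> "mbl"
  "fozniy" -> "fzny" -> "fzny" -> "ynzf"
  probe: "aytz" -> "ytz" -> "ytz" -> "zty"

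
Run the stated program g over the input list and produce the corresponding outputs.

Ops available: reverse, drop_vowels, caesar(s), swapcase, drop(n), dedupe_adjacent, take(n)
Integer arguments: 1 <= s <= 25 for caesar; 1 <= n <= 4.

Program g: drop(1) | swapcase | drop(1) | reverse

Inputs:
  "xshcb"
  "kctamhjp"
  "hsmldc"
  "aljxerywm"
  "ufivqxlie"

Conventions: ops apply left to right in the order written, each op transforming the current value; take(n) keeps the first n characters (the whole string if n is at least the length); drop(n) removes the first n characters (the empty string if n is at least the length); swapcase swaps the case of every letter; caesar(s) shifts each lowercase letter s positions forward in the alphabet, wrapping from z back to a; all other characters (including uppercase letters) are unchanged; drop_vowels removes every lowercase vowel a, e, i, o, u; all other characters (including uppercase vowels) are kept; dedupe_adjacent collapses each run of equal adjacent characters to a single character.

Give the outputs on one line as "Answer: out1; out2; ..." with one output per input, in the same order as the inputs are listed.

"BCH"; "PJHMAT"; "CDLM"; "MWYREXJ"; "EILXQVI"

Execution, op by op:
  "xshcb" -> "shcb" -> "SHCB" -> "HCB" -> "BCH"
  "kctamhjp" -> "ctamhjp" -> "CTAMHJP" -> "TAMHJP" -> "PJHMAT"
  "hsmldc" -> "smldc" -> "SMLDC" -> "MLDC" -> "CDLM"
  "aljxerywm" -> "ljxerywm" -> "LJXERYWM" -> "JXERYWM" -> "MWYREXJ"
  "ufivqxlie" -> "fivqxlie" -> "FIVQXLIE" -> "IVQXLIE" -> "EILXQVI"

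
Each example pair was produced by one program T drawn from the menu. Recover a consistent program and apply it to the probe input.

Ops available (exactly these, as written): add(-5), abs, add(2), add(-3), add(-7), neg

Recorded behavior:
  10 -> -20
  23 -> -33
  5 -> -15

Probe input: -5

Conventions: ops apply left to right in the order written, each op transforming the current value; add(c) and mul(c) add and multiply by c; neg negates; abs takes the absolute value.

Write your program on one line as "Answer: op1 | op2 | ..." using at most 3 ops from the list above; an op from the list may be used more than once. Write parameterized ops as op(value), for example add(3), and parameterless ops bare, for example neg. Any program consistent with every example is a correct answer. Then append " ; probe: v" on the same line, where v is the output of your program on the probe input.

neg | add(-7) | add(-3) ; probe: -5

Check, running the answer program on each example:
  10 -> -10 -> -17 -> -20
  23 -> -23 -> -30 -> -33
  5 -> -5 -> -12 -> -15
  probe: -5 -> 5 -> -2 -> -5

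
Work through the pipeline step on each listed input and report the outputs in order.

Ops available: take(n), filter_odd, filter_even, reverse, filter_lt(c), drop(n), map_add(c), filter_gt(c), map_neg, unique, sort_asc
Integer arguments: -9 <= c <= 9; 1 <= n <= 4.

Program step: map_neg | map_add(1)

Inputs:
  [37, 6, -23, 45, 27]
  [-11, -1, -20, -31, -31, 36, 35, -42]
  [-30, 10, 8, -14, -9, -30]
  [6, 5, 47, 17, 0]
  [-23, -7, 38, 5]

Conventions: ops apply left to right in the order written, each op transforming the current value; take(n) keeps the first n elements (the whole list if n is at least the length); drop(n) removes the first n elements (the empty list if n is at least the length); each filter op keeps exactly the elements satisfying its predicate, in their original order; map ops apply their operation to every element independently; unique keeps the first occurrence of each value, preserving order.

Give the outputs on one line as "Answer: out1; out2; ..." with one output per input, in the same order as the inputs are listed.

[-36, -5, 24, -44, -26]; [12, 2, 21, 32, 32, -35, -34, 43]; [31, -9, -7, 15, 10, 31]; [-5, -4, -46, -16, 1]; [24, 8, -37, -4]

Execution, op by op:
  [37, 6, -23, 45, 27] -> [-37, -6, 23, -45, -27] -> [-36, -5, 24, -44, -26]
  [-11, -1, -20, -31, -31, 36, 35, -42] -> [11, 1, 20, 31, 31, -36, -35, 42] -> [12, 2, 21, 32, 32, -35, -34, 43]
  [-30, 10, 8, -14, -9, -30] -> [30, -10, -8, 14, 9, 30] -> [31, -9, -7, 15, 10, 31]
  [6, 5, 47, 17, 0] -> [-6, -5, -47, -17, 0] -> [-5, -4, -46, -16, 1]
  [-23, -7, 38, 5] -> [23, 7, -38, -5] -> [24, 8, -37, -4]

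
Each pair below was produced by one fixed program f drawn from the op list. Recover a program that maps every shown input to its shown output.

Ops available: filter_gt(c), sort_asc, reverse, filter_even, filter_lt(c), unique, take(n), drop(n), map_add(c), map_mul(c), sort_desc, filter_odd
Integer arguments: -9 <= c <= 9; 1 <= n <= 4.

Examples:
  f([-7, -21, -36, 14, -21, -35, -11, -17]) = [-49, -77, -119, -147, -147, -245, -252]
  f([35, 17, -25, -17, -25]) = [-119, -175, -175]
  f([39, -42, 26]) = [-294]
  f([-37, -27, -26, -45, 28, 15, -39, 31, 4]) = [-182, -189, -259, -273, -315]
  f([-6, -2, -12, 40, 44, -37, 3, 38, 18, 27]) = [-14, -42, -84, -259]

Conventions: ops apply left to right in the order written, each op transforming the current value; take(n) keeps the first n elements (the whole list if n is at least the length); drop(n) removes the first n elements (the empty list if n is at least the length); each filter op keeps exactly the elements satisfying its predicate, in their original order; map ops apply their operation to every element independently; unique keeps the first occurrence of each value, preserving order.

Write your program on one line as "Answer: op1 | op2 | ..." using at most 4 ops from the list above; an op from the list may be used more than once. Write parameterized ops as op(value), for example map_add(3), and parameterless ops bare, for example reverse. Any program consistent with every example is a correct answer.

sort_desc | map_mul(7) | filter_lt(0)

Check, running the answer program on each example:
  [-7, -21, -36, 14, -21, -35, -11, -17] -> [14, -7, -11, -17, -21, -21, -35, -36] -> [98, -49, -77, -119, -147, -147, -245, -252] -> [-49, -77, -119, -147, -147, -245, -252]
  [35, 17, -25, -17, -25] -> [35, 17, -17, -25, -25] -> [245, 119, -119, -175, -175] -> [-119, -175, -175]
  [39, -42, 26] -> [39, 26, -42] -> [273, 182, -294] -> [-294]
  [-37, -27, -26, -45, 28, 15, -39, 31, 4] -> [31, 28, 15, 4, -26, -27, -37, -39, -45] -> [217, 196, 105, 28, -182, -189, -259, -273, -315] -> [-182, -189, -259, -273, -315]
  [-6, -2, -12, 40, 44, -37, 3, 38, 18, 27] -> [44, 40, 38, 27, 18, 3, -2, -6, -12, -37] -> [308, 280, 266, 189, 126, 21, -14, -42, -84, -259] -> [-14, -42, -84, -259]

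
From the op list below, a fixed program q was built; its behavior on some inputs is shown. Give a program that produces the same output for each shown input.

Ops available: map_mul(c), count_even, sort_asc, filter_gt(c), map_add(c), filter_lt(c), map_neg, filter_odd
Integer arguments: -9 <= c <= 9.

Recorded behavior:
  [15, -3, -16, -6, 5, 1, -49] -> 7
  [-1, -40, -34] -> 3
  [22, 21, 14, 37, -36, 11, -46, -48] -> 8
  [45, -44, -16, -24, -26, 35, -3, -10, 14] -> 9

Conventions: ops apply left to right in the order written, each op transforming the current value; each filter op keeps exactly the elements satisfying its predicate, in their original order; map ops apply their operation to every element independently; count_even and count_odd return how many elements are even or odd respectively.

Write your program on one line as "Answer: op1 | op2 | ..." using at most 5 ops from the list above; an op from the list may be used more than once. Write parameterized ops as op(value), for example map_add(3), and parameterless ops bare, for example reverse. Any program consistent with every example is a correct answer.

map_mul(-1) | map_add(-8) | map_mul(-2) | count_even

Check, running the answer program on each example:
  [15, -3, -16, -6, 5, 1, -49] -> [-15, 3, 16, 6, -5, -1, 49] -> [-23, -5, 8, -2, -13, -9, 41] -> [46, 10, -16, 4, 26, 18, -82] -> 7
  [-1, -40, -34] -> [1, 40, 34] -> [-7, 32, 26] -> [14, -64, -52] -> 3
  [22, 21, 14, 37, -36, 11, -46, -48] -> [-22, -21, -14, -37, 36, -11, 46, 48] -> [-30, -29, -22, -45, 28, -19, 38, 40] -> [60, 58, 44, 90, -56, 38, -76, -80] -> 8
  [45, -44, -16, -24, -26, 35, -3, -10, 14] -> [-45, 44, 16, 24, 26, -35, 3, 10, -14] -> [-53, 36, 8, 16, 18, -43, -5, 2, -22] -> [106, -72, -16, -32, -36, 86, 10, -4, 44] -> 9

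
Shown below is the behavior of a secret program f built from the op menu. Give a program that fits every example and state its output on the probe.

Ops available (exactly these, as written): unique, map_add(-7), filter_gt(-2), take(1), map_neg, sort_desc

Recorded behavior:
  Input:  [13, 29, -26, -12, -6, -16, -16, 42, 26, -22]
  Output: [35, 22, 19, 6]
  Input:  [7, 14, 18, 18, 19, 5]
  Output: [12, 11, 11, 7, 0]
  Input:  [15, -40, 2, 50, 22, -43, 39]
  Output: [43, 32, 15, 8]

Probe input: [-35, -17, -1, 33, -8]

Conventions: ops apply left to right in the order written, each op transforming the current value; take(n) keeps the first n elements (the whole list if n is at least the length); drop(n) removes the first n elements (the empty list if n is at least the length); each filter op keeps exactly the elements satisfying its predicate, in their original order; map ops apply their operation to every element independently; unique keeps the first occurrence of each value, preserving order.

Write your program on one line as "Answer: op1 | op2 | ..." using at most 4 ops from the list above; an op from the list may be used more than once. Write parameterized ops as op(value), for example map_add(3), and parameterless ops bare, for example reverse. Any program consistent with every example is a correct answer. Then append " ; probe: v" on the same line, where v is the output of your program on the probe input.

sort_desc | map_add(-7) | filter_gt(-2) ; probe: [26]

Check, running the answer program on each example:
  [13, 29, -26, -12, -6, -16, -16, 42, 26, -22] -> [42, 29, 26, 13, -6, -12, -16, -16, -22, -26] -> [35, 22, 19, 6, -13, -19, -23, -23, -29, -33] -> [35, 22, 19, 6]
  [7, 14, 18, 18, 19, 5] -> [19, 18, 18, 14, 7, 5] -> [12, 11, 11, 7, 0, -2] -> [12, 11, 11, 7, 0]
  [15, -40, 2, 50, 22, -43, 39] -> [50, 39, 22, 15, 2, -40, -43] -> [43, 32, 15, 8, -5, -47, -50] -> [43, 32, 15, 8]
  probe: [-35, -17, -1, 33, -8] -> [33, -1, -8, -17, -35] -> [26, -8, -15, -24, -42] -> [26]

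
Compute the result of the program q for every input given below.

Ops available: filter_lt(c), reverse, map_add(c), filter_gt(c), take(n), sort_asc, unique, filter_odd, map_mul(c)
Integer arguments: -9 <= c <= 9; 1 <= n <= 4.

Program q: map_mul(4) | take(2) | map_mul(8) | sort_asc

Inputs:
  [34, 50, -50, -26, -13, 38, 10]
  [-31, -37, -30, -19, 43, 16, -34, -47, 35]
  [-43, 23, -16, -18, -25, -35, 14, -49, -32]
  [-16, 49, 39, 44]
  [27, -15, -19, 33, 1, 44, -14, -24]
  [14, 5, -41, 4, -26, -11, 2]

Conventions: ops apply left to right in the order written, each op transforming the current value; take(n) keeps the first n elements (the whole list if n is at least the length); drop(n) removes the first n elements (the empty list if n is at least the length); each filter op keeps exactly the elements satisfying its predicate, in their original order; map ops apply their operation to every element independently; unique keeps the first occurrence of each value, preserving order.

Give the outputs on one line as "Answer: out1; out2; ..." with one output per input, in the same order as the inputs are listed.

[1088, 1600]; [-1184, -992]; [-1376, 736]; [-512, 1568]; [-480, 864]; [160, 448]

Execution, op by op:
  [34, 50, -50, -26, -13, 38, 10] -> [136, 200, -200, -104, -52, 152, 40] -> [136, 200] -> [1088, 1600] -> [1088, 1600]
  [-31, -37, -30, -19, 43, 16, -34, -47, 35] -> [-124, -148, -120, -76, 172, 64, -136, -188, 140] -> [-124, -148] -> [-992, -1184] -> [-1184, -992]
  [-43, 23, -16, -18, -25, -35, 14, -49, -32] -> [-172, 92, -64, -72, -100, -140, 56, -196, -128] -> [-172, 92] -> [-1376, 736] -> [-1376, 736]
  [-16, 49, 39, 44] -> [-64, 196, 156, 176] -> [-64, 196] -> [-512, 1568] -> [-512, 1568]
  [27, -15, -19, 33, 1, 44, -14, -24] -> [108, -60, -76, 132, 4, 176, -56, -96] -> [108, -60] -> [864, -480] -> [-480, 864]
  [14, 5, -41, 4, -26, -11, 2] -> [56, 20, -164, 16, -104, -44, 8] -> [56, 20] -> [448, 160] -> [160, 448]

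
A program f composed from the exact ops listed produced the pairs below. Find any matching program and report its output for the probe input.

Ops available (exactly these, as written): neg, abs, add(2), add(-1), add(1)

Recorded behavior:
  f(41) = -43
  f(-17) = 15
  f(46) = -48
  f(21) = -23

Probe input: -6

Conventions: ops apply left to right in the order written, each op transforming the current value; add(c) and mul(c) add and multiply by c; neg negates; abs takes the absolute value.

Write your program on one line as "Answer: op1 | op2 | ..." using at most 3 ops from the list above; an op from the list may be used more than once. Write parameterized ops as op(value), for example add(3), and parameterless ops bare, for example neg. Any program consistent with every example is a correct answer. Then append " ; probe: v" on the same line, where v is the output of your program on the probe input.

add(2) | neg ; probe: 4

Check, running the answer program on each example:
  41 -> 43 -> -43
  -17 -> -15 -> 15
  46 -> 48 -> -48
  21 -> 23 -> -23
  probe: -6 -> -4 -> 4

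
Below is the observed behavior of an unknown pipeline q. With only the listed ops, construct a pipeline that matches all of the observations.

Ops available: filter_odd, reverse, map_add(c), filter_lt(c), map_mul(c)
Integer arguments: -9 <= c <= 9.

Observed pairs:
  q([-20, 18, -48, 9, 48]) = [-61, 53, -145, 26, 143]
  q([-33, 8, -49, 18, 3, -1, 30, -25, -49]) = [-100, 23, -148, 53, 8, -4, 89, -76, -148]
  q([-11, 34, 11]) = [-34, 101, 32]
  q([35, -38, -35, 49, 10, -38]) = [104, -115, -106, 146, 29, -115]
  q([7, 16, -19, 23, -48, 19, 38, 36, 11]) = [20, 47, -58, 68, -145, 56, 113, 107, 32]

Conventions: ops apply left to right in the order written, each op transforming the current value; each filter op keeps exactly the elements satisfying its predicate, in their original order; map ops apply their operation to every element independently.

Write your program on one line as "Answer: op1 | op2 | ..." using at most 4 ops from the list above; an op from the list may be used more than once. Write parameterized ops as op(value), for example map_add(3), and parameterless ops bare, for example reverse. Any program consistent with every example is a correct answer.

map_add(-1) | map_mul(3) | map_add(2)

Check, running the answer program on each example:
  [-20, 18, -48, 9, 48] -> [-21, 17, -49, 8, 47] -> [-63, 51, -147, 24, 141] -> [-61, 53, -145, 26, 143]
  [-33, 8, -49, 18, 3, -1, 30, -25, -49] -> [-34, 7, -50, 17, 2, -2, 29, -26, -50] -> [-102, 21, -150, 51, 6, -6, 87, -78, -150] -> [-100, 23, -148, 53, 8, -4, 89, -76, -148]
  [-11, 34, 11] -> [-12, 33, 10] -> [-36, 99, 30] -> [-34, 101, 32]
  [35, -38, -35, 49, 10, -38] -> [34, -39, -36, 48, 9, -39] -> [102, -117, -108, 144, 27, -117] -> [104, -115, -106, 146, 29, -115]
  [7, 16, -19, 23, -48, 19, 38, 36, 11] -> [6, 15, -20, 22, -49, 18, 37, 35, 10] -> [18, 45, -60, 66, -147, 54, 111, 105, 30] -> [20, 47, -58, 68, -145, 56, 113, 107, 32]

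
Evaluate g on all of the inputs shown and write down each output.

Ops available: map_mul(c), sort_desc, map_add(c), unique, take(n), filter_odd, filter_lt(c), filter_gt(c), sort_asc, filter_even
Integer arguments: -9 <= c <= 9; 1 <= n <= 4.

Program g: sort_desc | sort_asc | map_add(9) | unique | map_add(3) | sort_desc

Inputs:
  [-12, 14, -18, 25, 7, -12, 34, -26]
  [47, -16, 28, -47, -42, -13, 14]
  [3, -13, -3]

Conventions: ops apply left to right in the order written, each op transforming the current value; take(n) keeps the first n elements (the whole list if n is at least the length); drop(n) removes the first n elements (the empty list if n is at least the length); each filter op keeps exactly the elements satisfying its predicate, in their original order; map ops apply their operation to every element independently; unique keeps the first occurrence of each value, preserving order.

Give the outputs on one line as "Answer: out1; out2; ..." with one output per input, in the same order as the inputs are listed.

Execution, op by op:
  [-12, 14, -18, 25, 7, -12, 34, -26] -> [34, 25, 14, 7, -12, -12, -18, -26] -> [-26, -18, -12, -12, 7, 14, 25, 34] -> [-17, -9, -3, -3, 16, 23, 34, 43] -> [-17, -9, -3, 16, 23, 34, 43] -> [-14, -6, 0, 19, 26, 37, 46] -> [46, 37, 26, 19, 0, -6, -14]
  [47, -16, 28, -47, -42, -13, 14] -> [47, 28, 14, -13, -16, -42, -47] -> [-47, -42, -16, -13, 14, 28, 47] -> [-38, -33, -7, -4, 23, 37, 56] -> [-38, -33, -7, -4, 23, 37, 56] -> [-35, -30, -4, -1, 26, 40, 59] -> [59, 40, 26, -1, -4, -30, -35]
  [3, -13, -3] -> [3, -3, -13] -> [-13, -3, 3] -> [-4, 6, 12] -> [-4, 6, 12] -> [-1, 9, 15] -> [15, 9, -1]

[46, 37, 26, 19, 0, -6, -14]; [59, 40, 26, -1, -4, -30, -35]; [15, 9, -1]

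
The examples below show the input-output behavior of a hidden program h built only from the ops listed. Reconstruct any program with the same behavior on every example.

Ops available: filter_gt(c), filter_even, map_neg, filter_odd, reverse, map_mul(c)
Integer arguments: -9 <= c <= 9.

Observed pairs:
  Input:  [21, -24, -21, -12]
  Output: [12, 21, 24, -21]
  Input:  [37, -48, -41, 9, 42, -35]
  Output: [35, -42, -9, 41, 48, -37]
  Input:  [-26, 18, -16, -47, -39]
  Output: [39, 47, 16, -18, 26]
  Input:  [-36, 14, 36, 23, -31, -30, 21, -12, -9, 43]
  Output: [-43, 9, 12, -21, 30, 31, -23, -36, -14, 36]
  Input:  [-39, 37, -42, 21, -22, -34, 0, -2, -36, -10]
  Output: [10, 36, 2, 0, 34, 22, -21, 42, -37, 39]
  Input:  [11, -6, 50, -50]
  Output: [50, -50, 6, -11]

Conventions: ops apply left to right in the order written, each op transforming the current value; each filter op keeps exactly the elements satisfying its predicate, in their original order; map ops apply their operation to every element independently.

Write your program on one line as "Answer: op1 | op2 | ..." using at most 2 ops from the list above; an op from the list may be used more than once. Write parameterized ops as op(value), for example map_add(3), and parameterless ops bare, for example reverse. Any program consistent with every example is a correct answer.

reverse | map_neg

Check, running the answer program on each example:
  [21, -24, -21, -12] -> [-12, -21, -24, 21] -> [12, 21, 24, -21]
  [37, -48, -41, 9, 42, -35] -> [-35, 42, 9, -41, -48, 37] -> [35, -42, -9, 41, 48, -37]
  [-26, 18, -16, -47, -39] -> [-39, -47, -16, 18, -26] -> [39, 47, 16, -18, 26]
  [-36, 14, 36, 23, -31, -30, 21, -12, -9, 43] -> [43, -9, -12, 21, -30, -31, 23, 36, 14, -36] -> [-43, 9, 12, -21, 30, 31, -23, -36, -14, 36]
  [-39, 37, -42, 21, -22, -34, 0, -2, -36, -10] -> [-10, -36, -2, 0, -34, -22, 21, -42, 37, -39] -> [10, 36, 2, 0, 34, 22, -21, 42, -37, 39]
  [11, -6, 50, -50] -> [-50, 50, -6, 11] -> [50, -50, 6, -11]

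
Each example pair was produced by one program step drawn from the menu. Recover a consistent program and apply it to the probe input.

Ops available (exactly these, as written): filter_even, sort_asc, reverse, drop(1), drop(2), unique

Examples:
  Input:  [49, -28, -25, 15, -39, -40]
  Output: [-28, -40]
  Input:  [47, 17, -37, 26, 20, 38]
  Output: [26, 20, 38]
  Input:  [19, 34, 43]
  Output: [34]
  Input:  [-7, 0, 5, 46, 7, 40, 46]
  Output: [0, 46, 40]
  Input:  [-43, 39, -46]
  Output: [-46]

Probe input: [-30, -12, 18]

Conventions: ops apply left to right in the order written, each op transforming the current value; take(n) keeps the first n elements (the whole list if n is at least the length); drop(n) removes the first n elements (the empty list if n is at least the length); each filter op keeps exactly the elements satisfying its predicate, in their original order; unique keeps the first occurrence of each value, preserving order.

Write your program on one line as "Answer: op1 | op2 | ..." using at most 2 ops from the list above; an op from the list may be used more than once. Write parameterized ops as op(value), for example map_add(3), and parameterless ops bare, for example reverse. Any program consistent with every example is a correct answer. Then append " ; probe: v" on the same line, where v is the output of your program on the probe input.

unique | filter_even ; probe: [-30, -12, 18]

Check, running the answer program on each example:
  [49, -28, -25, 15, -39, -40] -> [49, -28, -25, 15, -39, -40] -> [-28, -40]
  [47, 17, -37, 26, 20, 38] -> [47, 17, -37, 26, 20, 38] -> [26, 20, 38]
  [19, 34, 43] -> [19, 34, 43] -> [34]
  [-7, 0, 5, 46, 7, 40, 46] -> [-7, 0, 5, 46, 7, 40] -> [0, 46, 40]
  [-43, 39, -46] -> [-43, 39, -46] -> [-46]
  probe: [-30, -12, 18] -> [-30, -12, 18] -> [-30, -12, 18]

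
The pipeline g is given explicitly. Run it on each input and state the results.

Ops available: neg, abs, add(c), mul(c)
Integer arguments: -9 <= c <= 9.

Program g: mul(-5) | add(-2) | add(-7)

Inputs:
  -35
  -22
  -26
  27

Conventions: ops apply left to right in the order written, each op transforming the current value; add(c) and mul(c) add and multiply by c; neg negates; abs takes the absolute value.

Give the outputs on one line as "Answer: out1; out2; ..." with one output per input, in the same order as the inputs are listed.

Execution, op by op:
  -35 -> 175 -> 173 -> 166
  -22 -> 110 -> 108 -> 101
  -26 -> 130 -> 128 -> 121
  27 -> -135 -> -137 -> -144

166; 101; 121; -144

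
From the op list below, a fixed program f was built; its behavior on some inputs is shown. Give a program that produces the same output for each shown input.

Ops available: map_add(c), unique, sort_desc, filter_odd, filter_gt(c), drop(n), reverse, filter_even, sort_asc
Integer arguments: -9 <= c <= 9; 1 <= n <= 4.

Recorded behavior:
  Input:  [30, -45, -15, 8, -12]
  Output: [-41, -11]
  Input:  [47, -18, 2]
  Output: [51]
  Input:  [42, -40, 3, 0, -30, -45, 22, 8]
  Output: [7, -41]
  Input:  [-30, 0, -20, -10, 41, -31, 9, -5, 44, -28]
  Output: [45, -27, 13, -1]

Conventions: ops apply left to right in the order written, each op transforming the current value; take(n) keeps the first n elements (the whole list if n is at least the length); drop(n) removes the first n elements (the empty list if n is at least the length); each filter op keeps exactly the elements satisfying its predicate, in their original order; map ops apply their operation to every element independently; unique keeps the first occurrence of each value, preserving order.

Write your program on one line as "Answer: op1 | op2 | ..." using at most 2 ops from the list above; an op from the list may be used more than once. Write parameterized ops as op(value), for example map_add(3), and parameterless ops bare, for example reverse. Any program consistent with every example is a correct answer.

map_add(4) | filter_odd

Check, running the answer program on each example:
  [30, -45, -15, 8, -12] -> [34, -41, -11, 12, -8] -> [-41, -11]
  [47, -18, 2] -> [51, -14, 6] -> [51]
  [42, -40, 3, 0, -30, -45, 22, 8] -> [46, -36, 7, 4, -26, -41, 26, 12] -> [7, -41]
  [-30, 0, -20, -10, 41, -31, 9, -5, 44, -28] -> [-26, 4, -16, -6, 45, -27, 13, -1, 48, -24] -> [45, -27, 13, -1]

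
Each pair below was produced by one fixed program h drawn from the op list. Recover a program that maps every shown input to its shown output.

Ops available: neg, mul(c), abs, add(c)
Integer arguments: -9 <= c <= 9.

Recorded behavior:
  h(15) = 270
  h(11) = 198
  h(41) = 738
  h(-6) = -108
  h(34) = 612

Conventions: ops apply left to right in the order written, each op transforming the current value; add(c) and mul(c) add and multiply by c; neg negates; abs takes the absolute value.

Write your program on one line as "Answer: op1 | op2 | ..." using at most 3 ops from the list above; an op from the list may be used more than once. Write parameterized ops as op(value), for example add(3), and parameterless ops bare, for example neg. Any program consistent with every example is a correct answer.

mul(-3) | neg | mul(6)

Check, running the answer program on each example:
  15 -> -45 -> 45 -> 270
  11 -> -33 -> 33 -> 198
  41 -> -123 -> 123 -> 738
  -6 -> 18 -> -18 -> -108
  34 -> -102 -> 102 -> 612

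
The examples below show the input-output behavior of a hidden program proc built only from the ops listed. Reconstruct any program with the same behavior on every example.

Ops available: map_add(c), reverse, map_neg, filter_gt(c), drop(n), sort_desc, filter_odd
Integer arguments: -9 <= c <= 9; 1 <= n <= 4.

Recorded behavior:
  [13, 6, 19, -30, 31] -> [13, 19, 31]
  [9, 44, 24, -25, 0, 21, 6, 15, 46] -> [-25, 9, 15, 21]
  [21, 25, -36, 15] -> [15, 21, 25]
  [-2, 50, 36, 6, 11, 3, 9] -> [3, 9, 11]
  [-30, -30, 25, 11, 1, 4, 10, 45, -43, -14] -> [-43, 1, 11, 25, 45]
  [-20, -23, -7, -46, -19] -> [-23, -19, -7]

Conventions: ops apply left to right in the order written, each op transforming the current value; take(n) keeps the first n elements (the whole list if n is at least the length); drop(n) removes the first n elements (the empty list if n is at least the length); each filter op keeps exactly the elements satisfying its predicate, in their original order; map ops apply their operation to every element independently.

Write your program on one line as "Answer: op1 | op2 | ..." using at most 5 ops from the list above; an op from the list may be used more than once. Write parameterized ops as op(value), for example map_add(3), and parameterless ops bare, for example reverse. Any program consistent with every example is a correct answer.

map_neg | reverse | sort_desc | map_neg | filter_odd

Check, running the answer program on each example:
  [13, 6, 19, -30, 31] -> [-13, -6, -19, 30, -31] -> [-31, 30, -19, -6, -13] -> [30, -6, -13, -19, -31] -> [-30, 6, 13, 19, 31] -> [13, 19, 31]
  [9, 44, 24, -25, 0, 21, 6, 15, 46] -> [-9, -44, -24, 25, 0, -21, -6, -15, -46] -> [-46, -15, -6, -21, 0, 25, -24, -44, -9] -> [25, 0, -6, -9, -15, -21, -24, -44, -46] -> [-25, 0, 6, 9, 15, 21, 24, 44, 46] -> [-25, 9, 15, 21]
  [21, 25, -36, 15] -> [-21, -25, 36, -15] -> [-15, 36, -25, -21] -> [36, -15, -21, -25] -> [-36, 15, 21, 25] -> [15, 21, 25]
  [-2, 50, 36, 6, 11, 3, 9] -> [2, -50, -36, -6, -11, -3, -9] -> [-9, -3, -11, -6, -36, -50, 2] -> [2, -3, -6, -9, -11, -36, -50] -> [-2, 3, 6, 9, 11, 36, 50] -> [3, 9, 11]
  [-30, -30, 25, 11, 1, 4, 10, 45, -43, -14] -> [30, 30, -25, -11, -1, -4, -10, -45, 43, 14] -> [14, 43, -45, -10, -4, -1, -11, -25, 30, 30] -> [43, 30, 30, 14, -1, -4, -10, -11, -25, -45] -> [-43, -30, -30, -14, 1, 4, 10, 11, 25, 45] -> [-43, 1, 11, 25, 45]
  [-20, -23, -7, -46, -19] -> [20, 23, 7, 46, 19] -> [19, 46, 7, 23, 20] -> [46, 23, 20, 19, 7] -> [-46, -23, -20, -19, -7] -> [-23, -19, -7]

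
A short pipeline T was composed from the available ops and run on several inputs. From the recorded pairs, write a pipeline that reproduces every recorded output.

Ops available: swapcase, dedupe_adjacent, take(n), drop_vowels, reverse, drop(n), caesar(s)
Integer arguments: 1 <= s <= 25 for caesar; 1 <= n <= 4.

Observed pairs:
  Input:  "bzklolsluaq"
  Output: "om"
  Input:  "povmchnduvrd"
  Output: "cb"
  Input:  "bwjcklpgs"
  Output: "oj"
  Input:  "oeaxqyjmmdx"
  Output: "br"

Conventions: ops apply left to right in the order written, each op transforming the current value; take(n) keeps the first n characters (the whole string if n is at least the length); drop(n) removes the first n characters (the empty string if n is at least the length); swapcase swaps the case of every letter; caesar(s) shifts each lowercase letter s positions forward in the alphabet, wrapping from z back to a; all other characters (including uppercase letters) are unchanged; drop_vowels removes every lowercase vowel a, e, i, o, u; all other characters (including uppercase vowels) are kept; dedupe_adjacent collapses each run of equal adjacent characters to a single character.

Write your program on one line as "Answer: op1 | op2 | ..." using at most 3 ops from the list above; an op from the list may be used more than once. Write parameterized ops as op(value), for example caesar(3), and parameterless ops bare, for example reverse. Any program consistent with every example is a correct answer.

caesar(13) | take(3) | take(2)

Check, running the answer program on each example:
  "bzklolsluaq" -> "omxybyfyhnd" -> "omx" -> "om"
  "povmchnduvrd" -> "cbizpuaqhieq" -> "cbi" -> "cb"
  "bwjcklpgs" -> "ojwpxyctf" -> "ojw" -> "oj"
  "oeaxqyjmmdx" -> "brnkdlwzzqk" -> "brn" -> "br"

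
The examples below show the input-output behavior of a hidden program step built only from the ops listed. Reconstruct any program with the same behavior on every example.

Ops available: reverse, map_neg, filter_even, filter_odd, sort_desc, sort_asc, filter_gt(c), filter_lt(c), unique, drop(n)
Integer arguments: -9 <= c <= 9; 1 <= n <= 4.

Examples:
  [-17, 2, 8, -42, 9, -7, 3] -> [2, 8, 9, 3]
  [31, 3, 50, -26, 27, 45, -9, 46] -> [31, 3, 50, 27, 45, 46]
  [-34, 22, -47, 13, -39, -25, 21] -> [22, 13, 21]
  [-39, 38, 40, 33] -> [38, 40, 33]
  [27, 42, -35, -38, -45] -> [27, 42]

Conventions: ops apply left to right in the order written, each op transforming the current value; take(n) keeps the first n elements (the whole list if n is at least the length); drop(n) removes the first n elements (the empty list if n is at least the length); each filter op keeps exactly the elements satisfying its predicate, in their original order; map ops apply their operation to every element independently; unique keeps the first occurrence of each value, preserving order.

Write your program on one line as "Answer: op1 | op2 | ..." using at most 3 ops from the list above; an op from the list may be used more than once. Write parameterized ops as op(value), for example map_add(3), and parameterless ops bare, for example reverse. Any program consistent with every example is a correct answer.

map_neg | filter_lt(5) | map_neg

Check, running the answer program on each example:
  [-17, 2, 8, -42, 9, -7, 3] -> [17, -2, -8, 42, -9, 7, -3] -> [-2, -8, -9, -3] -> [2, 8, 9, 3]
  [31, 3, 50, -26, 27, 45, -9, 46] -> [-31, -3, -50, 26, -27, -45, 9, -46] -> [-31, -3, -50, -27, -45, -46] -> [31, 3, 50, 27, 45, 46]
  [-34, 22, -47, 13, -39, -25, 21] -> [34, -22, 47, -13, 39, 25, -21] -> [-22, -13, -21] -> [22, 13, 21]
  [-39, 38, 40, 33] -> [39, -38, -40, -33] -> [-38, -40, -33] -> [38, 40, 33]
  [27, 42, -35, -38, -45] -> [-27, -42, 35, 38, 45] -> [-27, -42] -> [27, 42]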